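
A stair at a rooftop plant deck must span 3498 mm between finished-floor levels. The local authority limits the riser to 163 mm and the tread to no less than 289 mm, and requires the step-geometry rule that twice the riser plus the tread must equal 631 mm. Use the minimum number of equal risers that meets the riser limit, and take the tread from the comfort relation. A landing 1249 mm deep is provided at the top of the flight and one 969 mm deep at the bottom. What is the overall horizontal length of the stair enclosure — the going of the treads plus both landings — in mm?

8791 mm

3498 / 163 = 21.460 → round up to 22 risers.
Each riser is 3498/22 = 159 mm (≤ 163 mm).
Tread T = 631 − 2 × 159 = 313 mm (≥ 289 mm).
22 risers give 21 treads; going = 21 × 313 = 6573 mm.
Enclosure = 6573 + 1249 + 969 = 8791 mm.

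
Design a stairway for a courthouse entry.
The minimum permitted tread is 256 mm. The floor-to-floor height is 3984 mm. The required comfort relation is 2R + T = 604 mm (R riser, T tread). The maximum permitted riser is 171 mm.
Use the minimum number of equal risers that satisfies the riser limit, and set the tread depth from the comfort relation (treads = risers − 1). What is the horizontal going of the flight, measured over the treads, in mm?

6256 mm

⌈3984/171⌉ = 24 risers.
R = 3984 ÷ 24 = 166 mm.
T = 604 − 2·166 = 272 mm, which satisfies the 256 mm minimum.
Treads = 24 − 1 = 23; going = 23 × 272 = 6256 mm.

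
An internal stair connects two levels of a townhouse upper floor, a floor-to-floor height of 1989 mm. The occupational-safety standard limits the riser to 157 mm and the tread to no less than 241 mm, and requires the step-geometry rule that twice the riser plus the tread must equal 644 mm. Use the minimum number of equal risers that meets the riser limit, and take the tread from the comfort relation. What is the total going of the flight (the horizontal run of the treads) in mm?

4056 mm

1989 / 157 = 12.669 → round up to 13 risers.
Each riser is 1989/13 = 153 mm (≤ 157 mm).
T = 644 − 2·153 = 338 mm, which satisfies the 241 mm minimum.
Going = (13 − 1) × 338 = 4056 mm.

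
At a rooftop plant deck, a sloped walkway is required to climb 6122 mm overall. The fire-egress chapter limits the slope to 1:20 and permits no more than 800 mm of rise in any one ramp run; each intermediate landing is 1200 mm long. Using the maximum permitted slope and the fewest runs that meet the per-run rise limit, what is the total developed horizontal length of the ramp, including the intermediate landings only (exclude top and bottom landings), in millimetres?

130840 mm

⌈6122/800⌉ = 8 ramp runs. That means 7 intermediate landings.
Horizontal run for 6122 mm of rise at 1:20 is 6122 × 20 = 122440 mm.
7 intermediate landings contribute 7 × 1200 = 8400 mm.
Total developed length = 122440 + 8400 = 130840 mm.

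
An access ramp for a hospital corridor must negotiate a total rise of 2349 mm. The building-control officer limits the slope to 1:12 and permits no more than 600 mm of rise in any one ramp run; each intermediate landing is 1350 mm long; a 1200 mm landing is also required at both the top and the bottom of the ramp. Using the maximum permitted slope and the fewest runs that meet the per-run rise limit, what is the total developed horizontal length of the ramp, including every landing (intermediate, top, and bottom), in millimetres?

⌈2349/600⌉ = 4 ramp runs. That means 3 intermediate landings.
Horizontal run for 2349 mm of rise at 1:12 is 2349 × 12 = 28188 mm.
3 intermediate landings contribute 3 × 1350 = 4050 mm.
Top and bottom landings: 2 × 1200 = 2400 mm.
Total = 28188 + 4050 + 2400 = 34638 mm.

34638 mm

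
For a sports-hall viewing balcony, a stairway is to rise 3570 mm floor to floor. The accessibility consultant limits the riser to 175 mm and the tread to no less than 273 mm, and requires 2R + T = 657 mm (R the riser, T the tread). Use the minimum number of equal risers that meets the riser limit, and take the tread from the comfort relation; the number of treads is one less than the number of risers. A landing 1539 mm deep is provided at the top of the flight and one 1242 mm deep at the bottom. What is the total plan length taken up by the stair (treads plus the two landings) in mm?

3570 / 175 = 20.400 → round up to 21 risers.
Riser R = 3570 / 21 = 170 mm, within the 175 mm limit.
T = 657 − 2·170 = 317 mm, which satisfies the 273 mm minimum.
21 risers give 20 treads; going = 20 × 317 = 6340 mm.
Enclosure = 6340 + 1539 + 1242 = 9121 mm.

9121 mm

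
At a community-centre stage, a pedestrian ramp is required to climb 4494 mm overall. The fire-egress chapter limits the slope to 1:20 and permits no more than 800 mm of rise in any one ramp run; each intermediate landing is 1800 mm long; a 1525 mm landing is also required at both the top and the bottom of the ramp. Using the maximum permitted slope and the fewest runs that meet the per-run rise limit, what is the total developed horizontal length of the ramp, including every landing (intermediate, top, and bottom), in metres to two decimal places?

At most 800 each: 4494/800 = 5.62, giving 6 ramp runs. That means 5 intermediate landings.
Horizontal run for 4494 mm of rise at 1:20 is 4494 × 20 = 89880 mm.
5 intermediate landings contribute 5 × 1800 = 9000 mm.
Top and bottom landings: 2 × 1525 = 3050 mm.
Total = 89880 + 9000 + 3050 = 101930 mm.
= 101.93 m.

101.93 m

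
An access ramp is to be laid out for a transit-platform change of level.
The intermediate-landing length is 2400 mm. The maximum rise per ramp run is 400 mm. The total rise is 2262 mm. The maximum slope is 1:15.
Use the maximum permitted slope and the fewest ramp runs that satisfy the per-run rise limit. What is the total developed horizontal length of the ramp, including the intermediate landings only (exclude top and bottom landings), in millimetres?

⌈2262/400⌉ = 6 ramp runs. That means 5 intermediate landings.
Horizontal run for 2262 mm of rise at 1:15 is 2262 × 15 = 33930 mm.
Intermediate landings: 5 × 2400 = 12000 mm.
Developed length = 33930 + 12000 = 45930 mm.

45930 mm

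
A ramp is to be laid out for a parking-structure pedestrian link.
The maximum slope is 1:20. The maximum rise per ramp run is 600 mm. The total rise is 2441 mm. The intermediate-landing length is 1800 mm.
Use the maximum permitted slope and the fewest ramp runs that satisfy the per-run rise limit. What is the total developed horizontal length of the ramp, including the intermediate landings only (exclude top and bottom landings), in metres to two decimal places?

56.02 m

At most 600 each: 2441/600 = 4.07, giving 5 ramp runs. That means 4 intermediate landings.
Ramp run (horizontal) at 1:20: 2441 × 20 = 48820 mm.
4 intermediate landings contribute 4 × 1800 = 7200 mm.
Developed length = 48820 + 7200 = 56020 mm.
= 56.02 m.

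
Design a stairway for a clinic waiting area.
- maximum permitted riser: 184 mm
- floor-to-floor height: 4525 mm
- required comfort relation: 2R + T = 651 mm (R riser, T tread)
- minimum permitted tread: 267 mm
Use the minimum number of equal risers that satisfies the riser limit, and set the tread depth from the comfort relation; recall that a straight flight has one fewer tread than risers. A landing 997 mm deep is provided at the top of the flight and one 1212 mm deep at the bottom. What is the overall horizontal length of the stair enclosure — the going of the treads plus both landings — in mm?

9145 mm

4525 / 184 = 24.59, so 25 risers are needed.
Each riser is 4525/25 = 181 mm (≤ 184 mm).
Tread T = 651 − 2 × 181 = 289 mm (≥ 267 mm).
Treads = 25 − 1 = 24; going = 24 × 289 = 6936 mm.
Add landings: 6936 + 997 + 1212 = 9145 mm.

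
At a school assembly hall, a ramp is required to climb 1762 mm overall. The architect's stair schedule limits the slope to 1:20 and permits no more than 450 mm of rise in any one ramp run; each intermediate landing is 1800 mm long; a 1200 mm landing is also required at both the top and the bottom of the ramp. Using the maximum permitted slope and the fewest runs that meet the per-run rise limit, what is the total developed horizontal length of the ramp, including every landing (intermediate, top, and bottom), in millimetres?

⌈1762/450⌉ = 4 ramp runs. That means 3 intermediate landings.
Ramp run (horizontal) at 1:20: 1762 × 20 = 35240 mm.
Intermediate landings: 3 × 1800 = 5400 mm.
Top and bottom landings: 2 × 1200 = 2400 mm.
Total = 35240 + 5400 + 2400 = 43040 mm.

43040 mm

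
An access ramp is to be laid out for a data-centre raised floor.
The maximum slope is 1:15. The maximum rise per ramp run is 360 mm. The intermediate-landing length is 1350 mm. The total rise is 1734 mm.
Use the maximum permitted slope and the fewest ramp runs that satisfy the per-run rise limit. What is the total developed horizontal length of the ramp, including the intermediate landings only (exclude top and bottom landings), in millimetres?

At most 360 each: 1734/360 = 4.82, giving 5 ramp runs. That means 4 intermediate landings.
Horizontal run for 1734 mm of rise at 1:15 is 1734 × 15 = 26010 mm.
Intermediate landings: 4 × 1350 = 5400 mm.
Developed length = 26010 + 5400 = 31410 mm.

31410 mm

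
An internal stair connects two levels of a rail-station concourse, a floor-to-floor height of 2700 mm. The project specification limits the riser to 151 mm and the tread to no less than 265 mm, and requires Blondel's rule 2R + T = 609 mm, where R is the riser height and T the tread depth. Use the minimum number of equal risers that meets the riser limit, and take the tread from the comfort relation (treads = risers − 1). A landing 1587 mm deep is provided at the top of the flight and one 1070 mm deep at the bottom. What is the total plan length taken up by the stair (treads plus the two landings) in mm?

At most 151 each: 2700/151 = 17.88, giving 18 risers.
Riser R = 2700 / 18 = 150 mm, within the 151 mm limit.
T = 609 − 2·150 = 309 mm, which satisfies the 265 mm minimum.
18 risers give 17 treads; going = 17 × 309 = 5253 mm.
Enclosure = 5253 + 1587 + 1070 = 7910 mm.

7910 mm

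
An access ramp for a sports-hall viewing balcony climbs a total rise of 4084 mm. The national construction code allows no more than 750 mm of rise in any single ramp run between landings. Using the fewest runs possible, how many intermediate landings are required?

5 intermediate landings

4084 / 750 = 5.45, so 6 ramp runs are needed.
6 runs are separated by 5 intermediate landings.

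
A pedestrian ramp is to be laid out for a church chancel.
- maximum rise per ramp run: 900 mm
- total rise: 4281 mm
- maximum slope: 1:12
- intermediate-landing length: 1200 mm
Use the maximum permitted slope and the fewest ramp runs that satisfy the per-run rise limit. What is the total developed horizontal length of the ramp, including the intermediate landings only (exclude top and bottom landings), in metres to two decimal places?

56.17 m

4281 / 900 = 4.76, so 5 ramp runs are needed. That means 4 intermediate landings.
Ramp run (horizontal) at 1:12: 4281 × 12 = 51372 mm.
Intermediate landings: 4 × 1200 = 4800 mm.
Developed length = 51372 + 4800 = 56172 mm.
= 56.17 m.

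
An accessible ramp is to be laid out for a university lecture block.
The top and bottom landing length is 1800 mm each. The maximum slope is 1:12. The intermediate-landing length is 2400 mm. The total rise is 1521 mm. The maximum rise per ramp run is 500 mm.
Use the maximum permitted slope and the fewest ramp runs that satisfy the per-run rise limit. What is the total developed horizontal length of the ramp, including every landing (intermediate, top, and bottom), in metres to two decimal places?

1521 / 500 = 3.04, so 4 ramp runs are needed. That means 3 intermediate landings.
Horizontal run for 1521 mm of rise at 1:12 is 1521 × 12 = 18252 mm.
3 intermediate landings contribute 3 × 2400 = 7200 mm.
Top and bottom landings: 2 × 1800 = 3600 mm.
Total = 18252 + 7200 + 3600 = 29052 mm.
= 29.05 m.

29.05 m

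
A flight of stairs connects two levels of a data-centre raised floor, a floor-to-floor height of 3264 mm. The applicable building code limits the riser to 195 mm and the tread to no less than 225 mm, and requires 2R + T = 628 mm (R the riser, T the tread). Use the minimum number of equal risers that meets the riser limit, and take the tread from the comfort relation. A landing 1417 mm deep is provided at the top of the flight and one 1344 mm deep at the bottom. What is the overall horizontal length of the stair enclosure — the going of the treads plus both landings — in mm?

6665 mm

3264 / 195 = 16.74, so 17 risers are needed.
Riser R = 3264 / 17 = 192 mm, within the 195 mm limit.
T = 628 − 2·192 = 244 mm, which satisfies the 225 mm minimum.
17 risers give 16 treads; going = 16 × 244 = 3904 mm.
Enclosure = 3904 + 1417 + 1344 = 6665 mm.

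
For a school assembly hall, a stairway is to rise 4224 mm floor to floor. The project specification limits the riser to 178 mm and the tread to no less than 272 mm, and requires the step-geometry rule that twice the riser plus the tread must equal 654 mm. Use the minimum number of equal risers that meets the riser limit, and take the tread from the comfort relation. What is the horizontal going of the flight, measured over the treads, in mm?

6946 mm

4224 / 178 = 23.73, so 24 risers are needed.
Each riser is 4224/24 = 176 mm (≤ 178 mm).
From 2R + T = 654: T = 654 − 352 = 302 mm.
Going = (24 − 1) × 302 = 6946 mm.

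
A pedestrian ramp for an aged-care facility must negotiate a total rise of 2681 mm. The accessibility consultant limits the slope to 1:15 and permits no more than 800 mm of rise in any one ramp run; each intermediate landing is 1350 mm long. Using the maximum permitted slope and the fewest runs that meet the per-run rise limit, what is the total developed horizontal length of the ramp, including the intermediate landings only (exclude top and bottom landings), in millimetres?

44265 mm

2681 / 800 = 3.35, so 4 ramp runs are needed. That means 3 intermediate landings.
Ramp run (horizontal) at 1:15: 2681 × 15 = 40215 mm.
Intermediate landings: 3 × 1350 = 4050 mm.
Developed length = 40215 + 4050 = 44265 mm.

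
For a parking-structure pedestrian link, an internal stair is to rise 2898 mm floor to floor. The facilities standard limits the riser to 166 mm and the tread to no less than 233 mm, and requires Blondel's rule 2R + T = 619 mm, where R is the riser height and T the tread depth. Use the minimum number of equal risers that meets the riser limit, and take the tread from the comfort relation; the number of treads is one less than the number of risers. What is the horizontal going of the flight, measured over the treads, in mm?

5049 mm

2898 / 166 = 17.458 → round up to 18 risers.
Each riser is 2898/18 = 161 mm (≤ 166 mm).
T = 619 − 2·161 = 297 mm, which satisfies the 233 mm minimum.
Going = (18 − 1) × 297 = 5049 mm.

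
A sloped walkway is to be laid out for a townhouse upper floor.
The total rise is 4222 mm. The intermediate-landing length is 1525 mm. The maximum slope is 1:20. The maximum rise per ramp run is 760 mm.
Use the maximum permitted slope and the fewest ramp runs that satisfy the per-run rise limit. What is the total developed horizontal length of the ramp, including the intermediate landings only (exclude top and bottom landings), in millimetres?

92065 mm

4222 / 760 = 5.555 → round up to 6 ramp runs. That means 5 intermediate landings.
Ramp run (horizontal) at 1:20: 4222 × 20 = 84440 mm.
Intermediate landings: 5 × 1525 = 7625 mm.
Developed length = 84440 + 7625 = 92065 mm.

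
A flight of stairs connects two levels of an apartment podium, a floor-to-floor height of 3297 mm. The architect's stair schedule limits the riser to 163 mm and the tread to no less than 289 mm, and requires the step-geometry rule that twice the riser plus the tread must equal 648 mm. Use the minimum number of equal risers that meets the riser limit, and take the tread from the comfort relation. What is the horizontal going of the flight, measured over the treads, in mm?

6680 mm

3297 / 163 = 20.23, so 21 risers are needed.
R = 3297 ÷ 21 = 157 mm.
T = 648 − 2·157 = 334 mm, which satisfies the 289 mm minimum.
Treads = 21 − 1 = 20; going = 20 × 334 = 6680 mm.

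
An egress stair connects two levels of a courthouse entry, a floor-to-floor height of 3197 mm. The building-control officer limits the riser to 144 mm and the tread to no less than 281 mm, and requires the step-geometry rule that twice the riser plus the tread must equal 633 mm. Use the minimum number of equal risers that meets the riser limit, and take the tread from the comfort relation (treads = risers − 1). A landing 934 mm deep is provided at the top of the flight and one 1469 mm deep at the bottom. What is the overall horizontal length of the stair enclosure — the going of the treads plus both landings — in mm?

At most 144 each: 3197/144 = 22.20, giving 23 risers.
Riser R = 3197 / 23 = 139 mm, within the 144 mm limit.
From 2R + T = 633: T = 633 − 278 = 355 mm.
Going = (23 − 1) × 355 = 7810 mm.
Enclosure = 7810 + 934 + 1469 = 10213 mm.

10213 mm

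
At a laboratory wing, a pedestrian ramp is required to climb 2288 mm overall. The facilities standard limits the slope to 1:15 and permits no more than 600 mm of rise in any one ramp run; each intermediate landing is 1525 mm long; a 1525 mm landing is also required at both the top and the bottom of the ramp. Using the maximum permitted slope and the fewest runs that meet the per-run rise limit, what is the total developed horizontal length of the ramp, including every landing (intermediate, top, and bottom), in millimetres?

41945 mm

At most 600 each: 2288/600 = 3.81, giving 4 ramp runs. That means 3 intermediate landings.
Horizontal run for 2288 mm of rise at 1:15 is 2288 × 15 = 34320 mm.
Intermediate landings: 3 × 1525 = 4575 mm.
Top and bottom landings: 2 × 1525 = 3050 mm.
Total = 34320 + 4575 + 3050 = 41945 mm.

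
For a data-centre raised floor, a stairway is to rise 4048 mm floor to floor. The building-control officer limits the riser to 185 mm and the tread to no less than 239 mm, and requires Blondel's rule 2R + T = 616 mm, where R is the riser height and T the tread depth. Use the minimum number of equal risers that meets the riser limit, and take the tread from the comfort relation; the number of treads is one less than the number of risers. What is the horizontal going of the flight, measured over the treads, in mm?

4048 / 185 = 21.881 → round up to 22 risers.
Each riser is 4048/22 = 184 mm (≤ 185 mm).
From 2R + T = 616: T = 616 − 368 = 248 mm.
22 risers give 21 treads; going = 21 × 248 = 5208 mm.

5208 mm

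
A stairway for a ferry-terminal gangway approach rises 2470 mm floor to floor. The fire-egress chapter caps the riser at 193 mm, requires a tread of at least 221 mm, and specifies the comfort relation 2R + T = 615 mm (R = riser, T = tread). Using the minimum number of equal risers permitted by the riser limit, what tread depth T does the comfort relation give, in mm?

At most 193 each: 2470/193 = 12.80, giving 13 risers.
R = 2470 ÷ 13 = 190 mm.
T = 615 − 2·190 = 235 mm, which satisfies the 221 mm minimum.

235 mm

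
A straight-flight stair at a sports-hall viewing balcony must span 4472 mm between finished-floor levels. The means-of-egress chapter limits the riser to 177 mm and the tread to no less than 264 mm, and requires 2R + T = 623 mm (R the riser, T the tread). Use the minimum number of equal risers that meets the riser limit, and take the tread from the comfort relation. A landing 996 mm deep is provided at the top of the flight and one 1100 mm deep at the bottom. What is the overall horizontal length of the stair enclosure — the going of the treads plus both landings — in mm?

4472 / 177 = 25.266 → round up to 26 risers.
Riser R = 4472 / 26 = 172 mm, within the 177 mm limit.
Tread T = 623 − 2 × 172 = 279 mm (≥ 264 mm).
Treads = 26 − 1 = 25; going = 25 × 279 = 6975 mm.
Add landings: 6975 + 996 + 1100 = 9071 mm.

9071 mm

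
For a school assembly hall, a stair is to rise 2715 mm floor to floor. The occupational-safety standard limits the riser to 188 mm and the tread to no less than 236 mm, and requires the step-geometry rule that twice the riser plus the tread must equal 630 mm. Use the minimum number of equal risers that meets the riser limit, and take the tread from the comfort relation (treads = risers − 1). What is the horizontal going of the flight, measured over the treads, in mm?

3752 mm

At most 188 each: 2715/188 = 14.44, giving 15 risers.
Each riser is 2715/15 = 181 mm (≤ 188 mm).
From 2R + T = 630: T = 630 − 362 = 268 mm.
15 risers give 14 treads; going = 14 × 268 = 3752 mm.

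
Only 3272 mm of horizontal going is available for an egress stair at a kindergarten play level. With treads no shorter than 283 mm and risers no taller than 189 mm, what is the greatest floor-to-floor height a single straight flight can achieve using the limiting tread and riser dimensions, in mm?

Treads that fit: ⌊3272 / 283⌋ = 11.
Risers = treads + 1 = 12.
Maximum height = 12 × 189 = 2268 mm.

2268 mm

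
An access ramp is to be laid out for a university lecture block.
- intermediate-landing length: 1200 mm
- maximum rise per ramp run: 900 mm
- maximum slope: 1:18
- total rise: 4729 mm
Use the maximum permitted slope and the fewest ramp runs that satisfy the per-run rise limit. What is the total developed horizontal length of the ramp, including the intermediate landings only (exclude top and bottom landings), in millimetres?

4729 / 900 = 5.254 → round up to 6 ramp runs. That means 5 intermediate landings.
Ramp run (horizontal) at 1:18: 4729 × 18 = 85122 mm.
Intermediate landings: 5 × 1200 = 6000 mm.
Developed length = 85122 + 6000 = 91122 mm.

91122 mm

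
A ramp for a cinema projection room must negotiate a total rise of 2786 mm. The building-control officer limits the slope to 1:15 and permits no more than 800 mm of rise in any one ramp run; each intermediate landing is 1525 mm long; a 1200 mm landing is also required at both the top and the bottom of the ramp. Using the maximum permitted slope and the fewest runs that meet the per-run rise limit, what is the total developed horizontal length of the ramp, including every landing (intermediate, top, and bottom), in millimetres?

48765 mm

2786 / 800 = 3.48, so 4 ramp runs are needed. That means 3 intermediate landings.
Horizontal run for 2786 mm of rise at 1:15 is 2786 × 15 = 41790 mm.
Intermediate landings: 3 × 1525 = 4575 mm.
Top and bottom landings: 2 × 1200 = 2400 mm.
Total = 41790 + 4575 + 2400 = 48765 mm.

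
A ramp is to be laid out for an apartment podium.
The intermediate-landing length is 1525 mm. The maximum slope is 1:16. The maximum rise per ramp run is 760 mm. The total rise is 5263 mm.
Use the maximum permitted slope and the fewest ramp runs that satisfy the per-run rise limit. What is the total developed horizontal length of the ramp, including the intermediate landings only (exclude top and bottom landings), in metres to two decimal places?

5263 / 760 = 6.925 → round up to 7 ramp runs. That means 6 intermediate landings.
Ramp run (horizontal) at 1:16: 5263 × 16 = 84208 mm.
Intermediate landings: 6 × 1525 = 9150 mm.
Developed length = 84208 + 9150 = 93358 mm.
= 93.36 m.

93.36 m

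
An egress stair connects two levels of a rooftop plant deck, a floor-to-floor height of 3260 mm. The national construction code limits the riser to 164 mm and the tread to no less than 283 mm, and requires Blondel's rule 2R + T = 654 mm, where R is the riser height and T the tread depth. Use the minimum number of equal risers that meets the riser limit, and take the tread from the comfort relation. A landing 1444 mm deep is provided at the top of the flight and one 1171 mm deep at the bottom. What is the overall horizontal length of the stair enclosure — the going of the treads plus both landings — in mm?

8847 mm

3260 / 164 = 19.88, so 20 risers are needed.
Riser R = 3260 / 20 = 163 mm, within the 164 mm limit.
From 2R + T = 654: T = 654 − 326 = 328 mm.
Treads = 20 − 1 = 19; going = 19 × 328 = 6232 mm.
Enclosure = 6232 + 1444 + 1171 = 8847 mm.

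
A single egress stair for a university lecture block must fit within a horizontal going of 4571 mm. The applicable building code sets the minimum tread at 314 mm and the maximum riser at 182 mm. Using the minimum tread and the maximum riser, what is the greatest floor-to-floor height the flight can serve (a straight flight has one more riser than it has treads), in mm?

Treads that fit: ⌊4571 / 314⌋ = 14.
Risers = treads + 1 = 15.
Maximum height = 15 × 182 = 2730 mm.

2730 mm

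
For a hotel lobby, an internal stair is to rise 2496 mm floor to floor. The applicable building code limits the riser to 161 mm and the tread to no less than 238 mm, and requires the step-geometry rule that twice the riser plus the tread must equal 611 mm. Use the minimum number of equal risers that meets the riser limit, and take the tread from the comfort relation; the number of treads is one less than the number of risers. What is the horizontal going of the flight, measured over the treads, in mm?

⌈2496/161⌉ = 16 risers.
R = 2496 ÷ 16 = 156 mm.
From 2R + T = 611: T = 611 − 312 = 299 mm.
Going = (16 − 1) × 299 = 4485 mm.

4485 mm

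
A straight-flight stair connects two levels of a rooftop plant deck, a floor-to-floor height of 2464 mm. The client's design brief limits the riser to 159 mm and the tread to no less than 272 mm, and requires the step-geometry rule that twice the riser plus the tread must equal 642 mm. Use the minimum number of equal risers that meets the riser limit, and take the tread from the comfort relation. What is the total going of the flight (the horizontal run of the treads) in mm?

At most 159 each: 2464/159 = 15.50, giving 16 risers.
Each riser is 2464/16 = 154 mm (≤ 159 mm).
From 2R + T = 642: T = 642 − 308 = 334 mm.
Treads = 16 − 1 = 15; going = 15 × 334 = 5010 mm.

5010 mm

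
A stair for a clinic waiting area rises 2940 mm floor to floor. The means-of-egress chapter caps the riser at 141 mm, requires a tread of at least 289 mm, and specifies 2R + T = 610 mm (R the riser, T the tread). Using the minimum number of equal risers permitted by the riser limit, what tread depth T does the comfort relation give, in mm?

2940 / 141 = 20.851 → round up to 21 risers.
Riser R = 2940 / 21 = 140 mm, within the 141 mm limit.
Tread T = 610 − 2 × 140 = 330 mm (≥ 289 mm).

330 mm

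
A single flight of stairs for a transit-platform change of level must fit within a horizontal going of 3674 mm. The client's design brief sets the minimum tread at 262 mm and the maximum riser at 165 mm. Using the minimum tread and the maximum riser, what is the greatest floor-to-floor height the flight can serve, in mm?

3674 / 262 = 14.02, so 14 treads fit.
Risers = treads + 1 = 15.
Maximum height = 15 × 165 = 2475 mm.

2475 mm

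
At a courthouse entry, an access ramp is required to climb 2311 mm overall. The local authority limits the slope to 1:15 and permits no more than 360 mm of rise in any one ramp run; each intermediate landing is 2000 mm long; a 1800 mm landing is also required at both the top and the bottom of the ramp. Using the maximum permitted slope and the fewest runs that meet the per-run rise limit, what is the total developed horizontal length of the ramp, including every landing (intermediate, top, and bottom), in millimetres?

50265 mm

2311 / 360 = 6.42, so 7 ramp runs are needed. That means 6 intermediate landings.
Ramp run (horizontal) at 1:15: 2311 × 15 = 34665 mm.
6 intermediate landings contribute 6 × 2000 = 12000 mm.
Top and bottom landings: 2 × 1800 = 3600 mm.
Total = 34665 + 12000 + 3600 = 50265 mm.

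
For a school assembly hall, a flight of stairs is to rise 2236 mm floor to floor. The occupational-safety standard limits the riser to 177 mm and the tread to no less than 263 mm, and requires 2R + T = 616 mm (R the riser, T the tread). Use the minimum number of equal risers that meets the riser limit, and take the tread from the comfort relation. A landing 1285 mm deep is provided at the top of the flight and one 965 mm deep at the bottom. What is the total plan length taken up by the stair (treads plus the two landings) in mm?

⌈2236/177⌉ = 13 risers.
R = 2236 ÷ 13 = 172 mm.
From 2R + T = 616: T = 616 − 344 = 272 mm.
Going = (13 − 1) × 272 = 3264 mm.
Add landings: 3264 + 1285 + 965 = 5514 mm.

5514 mm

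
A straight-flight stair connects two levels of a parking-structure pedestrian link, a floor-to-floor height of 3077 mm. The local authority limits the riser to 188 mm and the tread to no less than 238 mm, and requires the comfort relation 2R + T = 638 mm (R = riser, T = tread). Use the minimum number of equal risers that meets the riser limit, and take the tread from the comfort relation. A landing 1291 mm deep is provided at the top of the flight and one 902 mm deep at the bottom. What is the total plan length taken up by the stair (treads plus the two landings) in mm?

6609 mm

At most 188 each: 3077/188 = 16.37, giving 17 risers.
Riser R = 3077 / 17 = 181 mm, within the 188 mm limit.
Tread T = 638 − 2 × 181 = 276 mm (≥ 238 mm).
Treads = 17 − 1 = 16; going = 16 × 276 = 4416 mm.
Add landings: 4416 + 1291 + 902 = 6609 mm.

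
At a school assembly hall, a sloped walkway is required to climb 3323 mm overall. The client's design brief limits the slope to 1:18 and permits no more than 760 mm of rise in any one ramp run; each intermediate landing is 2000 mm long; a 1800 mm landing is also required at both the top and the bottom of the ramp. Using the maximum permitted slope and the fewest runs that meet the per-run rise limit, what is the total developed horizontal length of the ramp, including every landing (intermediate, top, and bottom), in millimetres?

71414 mm

At most 760 each: 3323/760 = 4.37, giving 5 ramp runs. That means 4 intermediate landings.
Ramp run (horizontal) at 1:18: 3323 × 18 = 59814 mm.
Intermediate landings: 4 × 2000 = 8000 mm.
Top and bottom landings: 2 × 1800 = 3600 mm.
Total = 59814 + 8000 + 3600 = 71414 mm.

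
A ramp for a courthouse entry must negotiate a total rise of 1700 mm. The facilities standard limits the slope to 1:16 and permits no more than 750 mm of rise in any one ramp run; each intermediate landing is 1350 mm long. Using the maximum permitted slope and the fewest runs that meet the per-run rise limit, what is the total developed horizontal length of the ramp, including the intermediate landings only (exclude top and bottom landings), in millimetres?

1700 / 750 = 2.27, so 3 ramp runs are needed. That means 2 intermediate landings.
Horizontal run for 1700 mm of rise at 1:16 is 1700 × 16 = 27200 mm.
Intermediate landings: 2 × 1350 = 2700 mm.
Total developed length = 27200 + 2700 = 29900 mm.

29900 mm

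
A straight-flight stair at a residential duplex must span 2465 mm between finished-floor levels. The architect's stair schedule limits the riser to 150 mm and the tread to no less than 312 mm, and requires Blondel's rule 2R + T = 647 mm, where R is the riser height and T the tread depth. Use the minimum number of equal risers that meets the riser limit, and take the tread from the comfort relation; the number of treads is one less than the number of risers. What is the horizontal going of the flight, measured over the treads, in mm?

5712 mm

⌈2465/150⌉ = 17 risers.
Each riser is 2465/17 = 145 mm (≤ 150 mm).
Tread T = 647 − 2 × 145 = 357 mm (≥ 312 mm).
Treads = 17 − 1 = 16; going = 16 × 357 = 5712 mm.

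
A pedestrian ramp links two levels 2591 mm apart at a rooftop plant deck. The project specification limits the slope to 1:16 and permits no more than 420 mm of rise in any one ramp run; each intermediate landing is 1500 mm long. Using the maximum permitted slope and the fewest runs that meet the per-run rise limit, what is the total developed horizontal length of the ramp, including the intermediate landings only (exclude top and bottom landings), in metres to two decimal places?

At most 420 each: 2591/420 = 6.17, giving 7 ramp runs. That means 6 intermediate landings.
Horizontal run for 2591 mm of rise at 1:16 is 2591 × 16 = 41456 mm.
Intermediate landings: 6 × 1500 = 9000 mm.
Developed length = 41456 + 9000 = 50456 mm.
= 50.46 m.

50.46 m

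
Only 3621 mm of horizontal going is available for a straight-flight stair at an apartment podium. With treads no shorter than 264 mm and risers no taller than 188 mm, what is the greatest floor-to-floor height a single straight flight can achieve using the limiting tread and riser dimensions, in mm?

Treads that fit: ⌊3621 / 264⌋ = 13.
Risers = treads + 1 = 14.
Maximum height = 14 × 188 = 2632 mm.

2632 mm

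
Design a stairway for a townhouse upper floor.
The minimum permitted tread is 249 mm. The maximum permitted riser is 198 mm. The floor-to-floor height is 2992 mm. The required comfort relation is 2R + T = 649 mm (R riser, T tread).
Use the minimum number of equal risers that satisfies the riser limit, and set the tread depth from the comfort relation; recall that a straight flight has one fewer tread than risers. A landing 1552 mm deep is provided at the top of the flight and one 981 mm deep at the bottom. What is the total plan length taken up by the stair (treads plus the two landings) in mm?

2992 / 198 = 15.11, so 16 risers are needed.
Riser R = 2992 / 16 = 187 mm, within the 198 mm limit.
T = 649 − 2·187 = 275 mm, which satisfies the 249 mm minimum.
16 risers give 15 treads; going = 15 × 275 = 4125 mm.
Add landings: 4125 + 1552 + 981 = 6658 mm.

6658 mm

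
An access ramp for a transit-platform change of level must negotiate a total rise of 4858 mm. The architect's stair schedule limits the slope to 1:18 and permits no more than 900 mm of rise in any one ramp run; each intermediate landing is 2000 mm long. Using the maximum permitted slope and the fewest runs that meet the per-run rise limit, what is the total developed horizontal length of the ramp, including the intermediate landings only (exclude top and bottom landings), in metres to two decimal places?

4858 / 900 = 5.40, so 6 ramp runs are needed. That means 5 intermediate landings.
Horizontal run for 4858 mm of rise at 1:18 is 4858 × 18 = 87444 mm.
Intermediate landings: 5 × 2000 = 10000 mm.
Total developed length = 87444 + 10000 = 97444 mm.
= 97.44 m.

97.44 m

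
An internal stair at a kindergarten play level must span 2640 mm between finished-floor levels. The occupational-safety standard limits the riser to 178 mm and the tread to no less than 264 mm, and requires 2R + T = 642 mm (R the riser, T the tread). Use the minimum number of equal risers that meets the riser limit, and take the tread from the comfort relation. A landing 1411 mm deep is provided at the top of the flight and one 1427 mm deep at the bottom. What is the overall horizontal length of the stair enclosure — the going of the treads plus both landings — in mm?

6898 mm

⌈2640/178⌉ = 15 risers.
R = 2640 ÷ 15 = 176 mm.
Tread T = 642 − 2 × 176 = 290 mm (≥ 264 mm).
Treads = 15 − 1 = 14; going = 14 × 290 = 4060 mm.
Add landings: 4060 + 1411 + 1427 = 6898 mm.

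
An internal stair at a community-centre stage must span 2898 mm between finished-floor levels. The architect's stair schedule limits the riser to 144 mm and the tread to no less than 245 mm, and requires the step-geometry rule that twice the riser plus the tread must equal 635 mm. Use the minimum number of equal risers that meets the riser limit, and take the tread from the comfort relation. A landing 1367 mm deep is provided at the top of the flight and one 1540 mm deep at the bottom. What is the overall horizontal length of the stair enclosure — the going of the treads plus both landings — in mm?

10087 mm

⌈2898/144⌉ = 21 risers.
Riser R = 2898 / 21 = 138 mm, within the 144 mm limit.
From 2R + T = 635: T = 635 − 276 = 359 mm.
Going = (21 − 1) × 359 = 7180 mm.
Enclosure = 7180 + 1367 + 1540 = 10087 mm.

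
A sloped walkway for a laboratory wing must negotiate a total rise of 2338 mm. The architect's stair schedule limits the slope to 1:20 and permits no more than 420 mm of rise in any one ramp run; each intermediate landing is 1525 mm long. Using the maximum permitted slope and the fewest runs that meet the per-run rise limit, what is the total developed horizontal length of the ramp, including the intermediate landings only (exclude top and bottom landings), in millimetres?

54385 mm

⌈2338/420⌉ = 6 ramp runs. That means 5 intermediate landings.
Horizontal run for 2338 mm of rise at 1:20 is 2338 × 20 = 46760 mm.
Intermediate landings: 5 × 1525 = 7625 mm.
Total developed length = 46760 + 7625 = 54385 mm.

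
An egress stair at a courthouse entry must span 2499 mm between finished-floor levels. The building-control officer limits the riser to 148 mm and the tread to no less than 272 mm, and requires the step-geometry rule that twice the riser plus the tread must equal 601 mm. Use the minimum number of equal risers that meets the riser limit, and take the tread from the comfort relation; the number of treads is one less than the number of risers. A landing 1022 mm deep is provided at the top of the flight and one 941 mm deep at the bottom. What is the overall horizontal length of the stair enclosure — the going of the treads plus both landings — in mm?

6875 mm

2499 / 148 = 16.89, so 17 risers are needed.
R = 2499 ÷ 17 = 147 mm.
From 2R + T = 601: T = 601 − 294 = 307 mm.
Treads = 17 − 1 = 16; going = 16 × 307 = 4912 mm.
Enclosure = 4912 + 1022 + 941 = 6875 mm.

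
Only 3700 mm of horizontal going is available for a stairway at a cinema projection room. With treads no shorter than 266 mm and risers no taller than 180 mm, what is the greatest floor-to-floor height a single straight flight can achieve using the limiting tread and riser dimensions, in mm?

2520 mm

3700 / 266 = 13.91, so 13 treads fit.
Risers = treads + 1 = 14.
Maximum height = 14 × 180 = 2520 mm.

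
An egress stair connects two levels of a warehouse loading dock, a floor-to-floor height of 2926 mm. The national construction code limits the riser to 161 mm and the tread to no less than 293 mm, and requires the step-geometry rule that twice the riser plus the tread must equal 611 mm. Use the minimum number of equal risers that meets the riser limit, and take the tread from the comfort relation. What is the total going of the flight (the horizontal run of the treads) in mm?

5454 mm

⌈2926/161⌉ = 19 risers.
Each riser is 2926/19 = 154 mm (≤ 161 mm).
T = 611 − 2·154 = 303 mm, which satisfies the 293 mm minimum.
Going = (19 − 1) × 303 = 5454 mm.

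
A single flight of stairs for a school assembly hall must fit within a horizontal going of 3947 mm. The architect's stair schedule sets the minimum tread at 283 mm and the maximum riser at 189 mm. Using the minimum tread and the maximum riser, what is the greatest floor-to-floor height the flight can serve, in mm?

3947 / 283 = 13.95, so 13 treads fit.
Risers = treads + 1 = 14.
Maximum height = 14 × 189 = 2646 mm.

2646 mm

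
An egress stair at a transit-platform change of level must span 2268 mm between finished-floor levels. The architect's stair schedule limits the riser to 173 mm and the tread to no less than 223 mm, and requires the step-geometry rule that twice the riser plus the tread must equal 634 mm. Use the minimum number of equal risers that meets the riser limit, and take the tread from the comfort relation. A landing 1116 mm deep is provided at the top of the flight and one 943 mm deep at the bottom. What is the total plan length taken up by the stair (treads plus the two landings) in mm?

6089 mm

⌈2268/173⌉ = 14 risers.
R = 2268 ÷ 14 = 162 mm.
From 2R + T = 634: T = 634 − 324 = 310 mm.
Going = (14 − 1) × 310 = 4030 mm.
Add landings: 4030 + 1116 + 943 = 6089 mm.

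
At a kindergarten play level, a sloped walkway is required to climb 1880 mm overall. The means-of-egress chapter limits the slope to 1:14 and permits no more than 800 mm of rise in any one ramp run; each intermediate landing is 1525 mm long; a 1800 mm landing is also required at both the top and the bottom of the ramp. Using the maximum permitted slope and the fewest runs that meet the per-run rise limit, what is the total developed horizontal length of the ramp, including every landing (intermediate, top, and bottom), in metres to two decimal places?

1880 / 800 = 2.35, so 3 ramp runs are needed. That means 2 intermediate landings.
Horizontal run for 1880 mm of rise at 1:14 is 1880 × 14 = 26320 mm.
Intermediate landings: 2 × 1525 = 3050 mm.
Top and bottom landings: 2 × 1800 = 3600 mm.
Total = 26320 + 3050 + 3600 = 32970 mm.
= 32.97 m.

32.97 m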